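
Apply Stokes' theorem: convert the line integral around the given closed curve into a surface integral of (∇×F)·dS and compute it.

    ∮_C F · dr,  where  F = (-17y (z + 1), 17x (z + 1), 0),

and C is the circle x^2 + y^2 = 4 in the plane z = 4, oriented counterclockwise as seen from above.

Let S be the flat disk x^2 + y^2 ≤ 4 in the plane z = 4, with upward unit normal n̂ = ẑ. By Stokes' theorem,

    ∮_C F · dr = ∬_S (∇ × F) · n̂ dS = ∬_D (curl F)_z dA,

where D is the disk x^2 + y^2 ≤ 4.

Compute the curl of F = (-17y (z + 1), 17x (z + 1), 0):
    (∇ × F)_x = ∂F_z/∂y - ∂F_y/∂z = -17x,
    (∇ × F)_y = ∂F_x/∂z - ∂F_z/∂x = -17y,
    (∇ × F)_z = ∂F_y/∂x - ∂F_x/∂y = 34z + 34.

On z = 4, (curl F)_z = 170.

Convert to polar (x = r cos θ, y = r sin θ, dA = r dr dθ); the integrand becomes 170, so

    ∬_D (curl F)_z dA = ∫_0^{2π} ∫_0^{2} (170) · r dr dθ.

Inner (r from 0 to 2): 340.
Outer (θ from 0 to 2π): 680π.

Therefore ∮_C F · dr = 680π.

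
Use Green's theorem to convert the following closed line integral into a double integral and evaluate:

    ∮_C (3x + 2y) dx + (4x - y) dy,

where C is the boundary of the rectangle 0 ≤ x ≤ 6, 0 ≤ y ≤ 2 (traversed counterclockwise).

Green's theorem converts the closed line integral into a double integral over the enclosed region D:

    ∮_C P dx + Q dy = ∬_D (∂Q/∂x - ∂P/∂y) dA.

Here P = 3x + 2y, Q = 4x - y, so

    ∂Q/∂x = 4,    ∂P/∂y = 2,
    ∂Q/∂x - ∂P/∂y = 2.

D is the region 0 ≤ x ≤ 6, 0 ≤ y ≤ 2. Evaluating the double integral:

    ∬_D (2) dA = ∫_0^{6} ∫_0^{2} (2) dy dx.

Inner (y from 0 to 2): 4.
Outer (x from 0 to 6): 24.

Therefore ∮_C P dx + Q dy = 24.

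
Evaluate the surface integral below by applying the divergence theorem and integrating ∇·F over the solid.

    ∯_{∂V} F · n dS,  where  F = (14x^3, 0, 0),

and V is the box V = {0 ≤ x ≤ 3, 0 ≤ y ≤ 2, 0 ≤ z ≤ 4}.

By the divergence theorem,

    ∯_{∂V} F · n dS = ∭_V (∇ · F) dV.

Compute the divergence:
    ∇ · F = ∂F_x/∂x + ∂F_y/∂y + ∂F_z/∂z = 42x^2 + 0 + 0 = 42x^2.

V is a rectangular box, so dV = dx dy dz with 0 ≤ x ≤ 3, 0 ≤ y ≤ 2, 0 ≤ z ≤ 4.

Integrate (42x^2) over V as an iterated integral:

    ∭_V (∇·F) dV = ∫_0^{3} ∫_0^{2} ∫_0^{4} (42x^2) dz dy dx.

Inner (z from 0 to 4): 168x^2.
Middle (y from 0 to 2): 336x^2.
Outer (x from 0 to 3): 3024.

Therefore ∯_{∂V} F · n dS = 3024.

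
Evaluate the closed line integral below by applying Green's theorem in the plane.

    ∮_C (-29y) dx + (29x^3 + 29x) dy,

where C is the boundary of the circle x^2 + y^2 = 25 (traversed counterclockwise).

Green's theorem converts the closed line integral into a double integral over the enclosed region D:

    ∮_C P dx + Q dy = ∬_D (∂Q/∂x - ∂P/∂y) dA.

Here P = -29y, Q = 29x^3 + 29x, so

    ∂Q/∂x = 87x^2 + 29,    ∂P/∂y = -29,
    ∂Q/∂x - ∂P/∂y = 87x^2 + 58.

D is the region x^2 + y^2 ≤ 25. Evaluating the double integral:

In polar coordinates (x = r cos θ, y = r sin θ, dA = r dr dθ) the integrand becomes 87r^2cos(θ)^2 + 58, so

    ∬_D (87x^2 + 58) dA = ∫_0^{2π} ∫_0^{5} (87r^2cos(θ)^2 + 58) · r dr dθ.

Inner (r from 0 to 5): 54375cos(θ)^2/4 + 725.
Outer (θ from 0 to 2π): 60175π/4.

Therefore ∮_C P dx + Q dy = 60175π/4.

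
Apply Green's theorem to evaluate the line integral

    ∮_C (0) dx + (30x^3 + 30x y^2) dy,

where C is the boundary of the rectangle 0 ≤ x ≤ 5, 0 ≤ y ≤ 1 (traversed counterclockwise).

Green's theorem converts the closed line integral into a double integral over the enclosed region D:

    ∮_C P dx + Q dy = ∬_D (∂Q/∂x - ∂P/∂y) dA.

Here P = 0, Q = 30x^3 + 30x y^2, so

    ∂Q/∂x = 90x^2 + 30y^2,    ∂P/∂y = 0,
    ∂Q/∂x - ∂P/∂y = 90x^2 + 30y^2.

D is the region 0 ≤ x ≤ 5, 0 ≤ y ≤ 1. Evaluating the double integral:

    ∬_D (90x^2 + 30y^2) dA = ∫_0^{5} ∫_0^{1} (90x^2 + 30y^2) dy dx.

Inner (y from 0 to 1): 90x^2 + 10.
Outer (x from 0 to 5): 3800.

Therefore ∮_C P dx + Q dy = 3800.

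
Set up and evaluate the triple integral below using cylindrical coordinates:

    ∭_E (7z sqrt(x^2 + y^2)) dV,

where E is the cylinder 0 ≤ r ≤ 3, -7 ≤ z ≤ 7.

In cylindrical coordinates, x = r cos(θ), y = r sin(θ), z = z, and dV = r dr dθ dz.

The integrand becomes 7r z, so

    ∭_E (7z sqrt(x^2 + y^2)) dV = ∫_{0}^{2π} ∫_{0}^{3} ∫_{-7}^{7} (7r z) · r dz dr dθ.

Inner (z): 0.
Middle (r from 0 to 3): 0.
Outer (θ): 0.

Therefore the triple integral equals 0.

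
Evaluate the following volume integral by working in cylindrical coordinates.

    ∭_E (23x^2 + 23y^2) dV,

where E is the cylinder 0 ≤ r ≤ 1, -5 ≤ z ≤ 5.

In cylindrical coordinates, x = r cos(θ), y = r sin(θ), z = z, and dV = r dr dθ dz.

The integrand becomes 23r^2, so

    ∭_E (23x^2 + 23y^2) dV = ∫_{0}^{2π} ∫_{0}^{1} ∫_{-5}^{5} (23r^2) · r dz dr dθ.

Inner (z): 230r^3.
Middle (r from 0 to 1): 115/2.
Outer (θ): 115π.

Therefore the triple integral equals 115π.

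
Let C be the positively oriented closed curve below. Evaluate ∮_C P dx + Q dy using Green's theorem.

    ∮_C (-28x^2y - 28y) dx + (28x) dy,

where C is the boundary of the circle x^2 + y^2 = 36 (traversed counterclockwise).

Green's theorem converts the closed line integral into a double integral over the enclosed region D:

    ∮_C P dx + Q dy = ∬_D (∂Q/∂x - ∂P/∂y) dA.

Here P = -28x^2y - 28y, Q = 28x, so

    ∂Q/∂x = 28,    ∂P/∂y = -28x^2 - 28,
    ∂Q/∂x - ∂P/∂y = 28x^2 + 56.

D is the region x^2 + y^2 ≤ 36. Evaluating the double integral:

In polar coordinates (x = r cos θ, y = r sin θ, dA = r dr dθ) the integrand becomes 28r^2cos(θ)^2 + 56, so

    ∬_D (28x^2 + 56) dA = ∫_0^{2π} ∫_0^{6} (28r^2cos(θ)^2 + 56) · r dr dθ.

Inner (r from 0 to 6): 9072cos(θ)^2 + 1008.
Outer (θ from 0 to 2π): 11088π.

Therefore ∮_C P dx + Q dy = 11088π.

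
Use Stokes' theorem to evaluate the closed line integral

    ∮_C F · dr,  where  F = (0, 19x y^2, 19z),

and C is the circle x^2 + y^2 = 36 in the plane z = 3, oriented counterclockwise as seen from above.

Let S be the flat disk x^2 + y^2 ≤ 36 in the plane z = 3, with upward unit normal n̂ = ẑ. By Stokes' theorem,

    ∮_C F · dr = ∬_S (∇ × F) · n̂ dS = ∬_D (curl F)_z dA,

where D is the disk x^2 + y^2 ≤ 36.

Compute the curl of F = (0, 19x y^2, 19z):
    (∇ × F)_x = ∂F_z/∂y - ∂F_y/∂z = 0,
    (∇ × F)_y = ∂F_x/∂z - ∂F_z/∂x = 0,
    (∇ × F)_z = ∂F_y/∂x - ∂F_x/∂y = 19y^2.

On z = 3, (curl F)_z = 19y^2.

Convert to polar (x = r cos θ, y = r sin θ, dA = r dr dθ); the integrand becomes 19r^2sin(θ)^2, so

    ∬_D (curl F)_z dA = ∫_0^{2π} ∫_0^{6} (19r^2sin(θ)^2) · r dr dθ.

Inner (r from 0 to 6): 6156sin(θ)^2.
Outer (θ from 0 to 2π): 6156π.

Therefore ∮_C F · dr = 6156π.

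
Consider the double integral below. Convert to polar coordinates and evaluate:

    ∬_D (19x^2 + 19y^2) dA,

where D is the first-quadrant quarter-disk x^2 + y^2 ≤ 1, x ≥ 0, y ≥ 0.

The region D is 0 ≤ r ≤ 1, 0 ≤ θ ≤ π/2 in polar coordinates, where x = r cos(θ), y = r sin(θ), and dA = r dr dθ.

Under the substitution, the integrand becomes 19r^2, so

    ∬_D (19x^2 + 19y^2) dA = ∫_{0}^{π/2} ∫_{0}^{1} (19r^2) · r dr dθ.

Inner integral (in r): ∫_{0}^{1} (19r^2) · r dr = 19/4.

Outer integral (in θ): ∫_{0}^{π/2} (19/4) dθ = 19π/8.

Therefore ∬_D (19x^2 + 19y^2) dA = 19π/8.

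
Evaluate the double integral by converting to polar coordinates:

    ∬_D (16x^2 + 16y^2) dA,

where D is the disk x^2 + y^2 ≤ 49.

The region D is 0 ≤ r ≤ 7, 0 ≤ θ ≤ 2π in polar coordinates, where x = r cos(θ), y = r sin(θ), and dA = r dr dθ.

Under the substitution, the integrand becomes 16r^2, so

    ∬_D (16x^2 + 16y^2) dA = ∫_{0}^{2π} ∫_{0}^{7} (16r^2) · r dr dθ.

Inner integral (in r): ∫_{0}^{7} (16r^2) · r dr = 9604.

Outer integral (in θ): ∫_{0}^{2π} (9604) dθ = 19208π.

Therefore ∬_D (16x^2 + 16y^2) dA = 19208π.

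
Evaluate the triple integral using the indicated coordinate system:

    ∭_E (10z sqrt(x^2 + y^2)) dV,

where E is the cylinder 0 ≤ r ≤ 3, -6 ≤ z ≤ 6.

In cylindrical coordinates, x = r cos(θ), y = r sin(θ), z = z, and dV = r dr dθ dz.

The integrand becomes 10r z, so

    ∭_E (10z sqrt(x^2 + y^2)) dV = ∫_{0}^{2π} ∫_{0}^{3} ∫_{-6}^{6} (10r z) · r dz dr dθ.

Inner (z): 0.
Middle (r from 0 to 3): 0.
Outer (θ): 0.

Therefore the triple integral equals 0.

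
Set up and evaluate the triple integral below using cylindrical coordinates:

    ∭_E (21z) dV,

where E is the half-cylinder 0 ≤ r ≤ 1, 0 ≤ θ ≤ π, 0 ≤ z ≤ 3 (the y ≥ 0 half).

In cylindrical coordinates, x = r cos(θ), y = r sin(θ), z = z, and dV = r dr dθ dz.

The integrand becomes 21z, so

    ∭_E (21z) dV = ∫_{0}^{π} ∫_{0}^{1} ∫_{0}^{3} (21z) · r dz dr dθ.

Inner (z): 189r/2.
Middle (r from 0 to 1): 189/4.
Outer (θ): 189π/4.

Therefore the triple integral equals 189π/4.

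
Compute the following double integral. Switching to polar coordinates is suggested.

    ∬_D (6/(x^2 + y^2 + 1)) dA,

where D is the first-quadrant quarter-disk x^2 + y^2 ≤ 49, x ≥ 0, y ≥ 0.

The region D is 0 ≤ r ≤ 7, 0 ≤ θ ≤ π/2 in polar coordinates, where x = r cos(θ), y = r sin(θ), and dA = r dr dθ.

Under the substitution, the integrand becomes 6/(r^2 + 1), so

    ∬_D (6/(x^2 + y^2 + 1)) dA = ∫_{0}^{π/2} ∫_{0}^{7} (6/(r^2 + 1)) · r dr dθ.

Inner integral (in r): ∫_{0}^{7} (6/(r^2 + 1)) · r dr = log(125000).

Outer integral (in θ): ∫_{0}^{π/2} (log(125000)) dθ = log(125000^(π/2)).

Therefore ∬_D (6/(x^2 + y^2 + 1)) dA = log(125000^(π/2)).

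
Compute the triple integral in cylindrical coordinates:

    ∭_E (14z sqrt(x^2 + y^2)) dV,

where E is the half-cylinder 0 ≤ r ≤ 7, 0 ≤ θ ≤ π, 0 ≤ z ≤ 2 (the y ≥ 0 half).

In cylindrical coordinates, x = r cos(θ), y = r sin(θ), z = z, and dV = r dr dθ dz.

The integrand becomes 14r z, so

    ∭_E (14z sqrt(x^2 + y^2)) dV = ∫_{0}^{π} ∫_{0}^{7} ∫_{0}^{2} (14r z) · r dz dr dθ.

Inner (z): 28r^2.
Middle (r from 0 to 7): 9604/3.
Outer (θ): 9604π/3.

Therefore the triple integral equals 9604π/3.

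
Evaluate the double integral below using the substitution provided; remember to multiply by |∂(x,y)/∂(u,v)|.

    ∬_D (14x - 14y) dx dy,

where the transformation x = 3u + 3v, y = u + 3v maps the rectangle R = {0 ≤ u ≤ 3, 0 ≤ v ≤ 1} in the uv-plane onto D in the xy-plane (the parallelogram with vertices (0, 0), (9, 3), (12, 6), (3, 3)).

Compute the Jacobian determinant of (x, y) with respect to (u, v):

    ∂(x,y)/∂(u,v) = | 3  3 | = (3)(3) - (3)(1) = 6.
                   | 1  3 |

Its absolute value is |J| = 6 (the area scaling factor).

Substituting x = 3u + 3v, y = u + 3v into the integrand,

    14x - 14y → 28u,

so the integral becomes

    ∬_R (28u) · |J| du dv = ∫_0^3 ∫_0^1 (168u) dv du.

Inner (v): 168u.
Outer (u): 756.

Therefore ∬_D (14x - 14y) dx dy = 756.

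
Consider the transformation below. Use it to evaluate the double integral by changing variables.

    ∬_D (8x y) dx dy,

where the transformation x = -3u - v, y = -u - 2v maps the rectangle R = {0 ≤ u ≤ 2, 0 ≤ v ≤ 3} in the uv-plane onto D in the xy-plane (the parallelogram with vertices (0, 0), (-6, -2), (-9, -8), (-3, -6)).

Compute the Jacobian determinant of (x, y) with respect to (u, v):

    ∂(x,y)/∂(u,v) = | -3  -1 | = (-3)(-2) - (-1)(-1) = 5.
                   | -1  -2 |

Its absolute value is |J| = 5 (the area scaling factor).

Substituting x = -3u - v, y = -u - 2v into the integrand,

    8x y → 24u^2 + 56u v + 16v^2,

so the integral becomes

    ∬_R (24u^2 + 56u v + 16v^2) · |J| du dv = ∫_0^2 ∫_0^3 (120u^2 + 280u v + 80v^2) dv du.

Inner (v): 360u^2 + 1260u + 720.
Outer (u): 4920.

Therefore ∬_D (8x y) dx dy = 4920.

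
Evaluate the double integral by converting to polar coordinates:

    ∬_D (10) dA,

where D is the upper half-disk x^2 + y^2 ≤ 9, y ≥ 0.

The region D is 0 ≤ r ≤ 3, 0 ≤ θ ≤ π in polar coordinates, where x = r cos(θ), y = r sin(θ), and dA = r dr dθ.

Under the substitution, the integrand becomes 10, so

    ∬_D (10) dA = ∫_{0}^{π} ∫_{0}^{3} (10) · r dr dθ.

Inner integral (in r): ∫_{0}^{3} (10) · r dr = 45.

Outer integral (in θ): ∫_{0}^{π} (45) dθ = 45π.

Therefore ∬_D (10) dA = 45π.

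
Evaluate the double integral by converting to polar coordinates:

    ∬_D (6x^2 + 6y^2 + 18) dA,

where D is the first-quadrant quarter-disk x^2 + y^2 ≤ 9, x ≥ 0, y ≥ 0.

The region D is 0 ≤ r ≤ 3, 0 ≤ θ ≤ π/2 in polar coordinates, where x = r cos(θ), y = r sin(θ), and dA = r dr dθ.

Under the substitution, the integrand becomes 6r^2 + 18, so

    ∬_D (6x^2 + 6y^2 + 18) dA = ∫_{0}^{π/2} ∫_{0}^{3} (6r^2 + 18) · r dr dθ.

Inner integral (in r): ∫_{0}^{3} (6r^2 + 18) · r dr = 405/2.

Outer integral (in θ): ∫_{0}^{π/2} (405/2) dθ = 405π/4.

Therefore ∬_D (6x^2 + 6y^2 + 18) dA = 405π/4.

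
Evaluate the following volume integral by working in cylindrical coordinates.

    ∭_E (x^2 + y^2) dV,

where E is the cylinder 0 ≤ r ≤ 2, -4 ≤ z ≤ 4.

In cylindrical coordinates, x = r cos(θ), y = r sin(θ), z = z, and dV = r dr dθ dz.

The integrand becomes r^2, so

    ∭_E (x^2 + y^2) dV = ∫_{0}^{2π} ∫_{0}^{2} ∫_{-4}^{4} (r^2) · r dz dr dθ.

Inner (z): 8r^3.
Middle (r from 0 to 2): 32.
Outer (θ): 64π.

Therefore the triple integral equals 64π.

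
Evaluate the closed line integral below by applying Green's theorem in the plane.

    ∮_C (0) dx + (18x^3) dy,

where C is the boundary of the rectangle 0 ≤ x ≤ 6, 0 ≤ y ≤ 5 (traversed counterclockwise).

Green's theorem converts the closed line integral into a double integral over the enclosed region D:

    ∮_C P dx + Q dy = ∬_D (∂Q/∂x - ∂P/∂y) dA.

Here P = 0, Q = 18x^3, so

    ∂Q/∂x = 54x^2,    ∂P/∂y = 0,
    ∂Q/∂x - ∂P/∂y = 54x^2.

D is the region 0 ≤ x ≤ 6, 0 ≤ y ≤ 5. Evaluating the double integral:

    ∬_D (54x^2) dA = ∫_0^{6} ∫_0^{5} (54x^2) dy dx.

Inner (y from 0 to 5): 270x^2.
Outer (x from 0 to 6): 19440.

Therefore ∮_C P dx + Q dy = 19440.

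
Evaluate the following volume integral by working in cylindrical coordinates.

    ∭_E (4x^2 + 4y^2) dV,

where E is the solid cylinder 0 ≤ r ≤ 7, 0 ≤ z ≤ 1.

In cylindrical coordinates, x = r cos(θ), y = r sin(θ), z = z, and dV = r dr dθ dz.

The integrand becomes 4r^2, so

    ∭_E (4x^2 + 4y^2) dV = ∫_{0}^{2π} ∫_{0}^{7} ∫_{0}^{1} (4r^2) · r dz dr dθ.

Inner (z): 4r^3.
Middle (r from 0 to 7): 2401.
Outer (θ): 4802π.

Therefore the triple integral equals 4802π.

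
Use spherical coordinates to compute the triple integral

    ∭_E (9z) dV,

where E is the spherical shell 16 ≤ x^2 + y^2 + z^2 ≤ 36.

In spherical coordinates, x = ρ sin(φ) cos(θ), y = ρ sin(φ) sin(θ), z = ρ cos(φ), and dV = ρ^2 sin(φ) dρ dφ dθ.

The integrand becomes 9ρ cos(φ), so

    ∭_E (9z) dV = ∫_{0}^{2π} ∫_{0}^{π} ∫_{4}^{6} (9ρ cos(φ)) · ρ^2 sin(φ) dρ dφ dθ.

Inner (ρ): 1170sin(2φ).
Middle (φ): 0.
Outer (θ): 0.

Therefore the triple integral equals 0.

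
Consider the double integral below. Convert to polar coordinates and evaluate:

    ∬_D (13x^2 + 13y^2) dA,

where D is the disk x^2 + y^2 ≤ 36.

The region D is 0 ≤ r ≤ 6, 0 ≤ θ ≤ 2π in polar coordinates, where x = r cos(θ), y = r sin(θ), and dA = r dr dθ.

Under the substitution, the integrand becomes 13r^2, so

    ∬_D (13x^2 + 13y^2) dA = ∫_{0}^{2π} ∫_{0}^{6} (13r^2) · r dr dθ.

Inner integral (in r): ∫_{0}^{6} (13r^2) · r dr = 4212.

Outer integral (in θ): ∫_{0}^{2π} (4212) dθ = 8424π.

Therefore ∬_D (13x^2 + 13y^2) dA = 8424π.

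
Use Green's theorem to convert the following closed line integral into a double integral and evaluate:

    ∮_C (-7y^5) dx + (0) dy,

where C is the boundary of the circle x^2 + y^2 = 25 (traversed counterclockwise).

Green's theorem converts the closed line integral into a double integral over the enclosed region D:

    ∮_C P dx + Q dy = ∬_D (∂Q/∂x - ∂P/∂y) dA.

Here P = -7y^5, Q = 0, so

    ∂Q/∂x = 0,    ∂P/∂y = -35y^4,
    ∂Q/∂x - ∂P/∂y = 35y^4.

D is the region x^2 + y^2 ≤ 25. Evaluating the double integral:

In polar coordinates (x = r cos θ, y = r sin θ, dA = r dr dθ) the integrand becomes 35r^4sin(θ)^4, so

    ∬_D (35y^4) dA = ∫_0^{2π} ∫_0^{5} (35r^4sin(θ)^4) · r dr dθ.

Inner (r from 0 to 5): 546875sin(θ)^4/6.
Outer (θ from 0 to 2π): 546875π/8.

Therefore ∮_C P dx + Q dy = 546875π/8.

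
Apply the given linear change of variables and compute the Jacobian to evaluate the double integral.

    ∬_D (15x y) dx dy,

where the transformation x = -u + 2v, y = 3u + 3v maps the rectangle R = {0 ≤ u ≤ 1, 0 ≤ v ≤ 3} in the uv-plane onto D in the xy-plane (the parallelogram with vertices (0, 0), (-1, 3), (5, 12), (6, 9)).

Compute the Jacobian determinant of (x, y) with respect to (u, v):

    ∂(x,y)/∂(u,v) = | -1  2 | = (-1)(3) - (2)(3) = -9.
                   | 3  3 |

Its absolute value is |J| = 9 (the area scaling factor).

Substituting x = -u + 2v, y = 3u + 3v into the integrand,

    15x y → -45u^2 + 45u v + 90v^2,

so the integral becomes

    ∬_R (-45u^2 + 45u v + 90v^2) · |J| du dv = ∫_0^1 ∫_0^3 (-405u^2 + 405u v + 810v^2) dv du.

Inner (v): -1215u^2 + 3645u/2 + 7290.
Outer (u): 31185/4.

Therefore ∬_D (15x y) dx dy = 31185/4.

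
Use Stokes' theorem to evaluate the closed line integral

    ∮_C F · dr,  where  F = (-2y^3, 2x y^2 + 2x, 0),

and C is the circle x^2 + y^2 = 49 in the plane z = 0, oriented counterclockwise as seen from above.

Let S be the flat disk x^2 + y^2 ≤ 49 in the plane z = 0, with upward unit normal n̂ = ẑ. By Stokes' theorem,

    ∮_C F · dr = ∬_S (∇ × F) · n̂ dS = ∬_D (curl F)_z dA,

where D is the disk x^2 + y^2 ≤ 49.

Compute the curl of F = (-2y^3, 2x y^2 + 2x, 0):
    (∇ × F)_x = ∂F_z/∂y - ∂F_y/∂z = 0,
    (∇ × F)_y = ∂F_x/∂z - ∂F_z/∂x = 0,
    (∇ × F)_z = ∂F_y/∂x - ∂F_x/∂y = 8y^2 + 2.

On z = 0, (curl F)_z = 8y^2 + 2.

Convert to polar (x = r cos θ, y = r sin θ, dA = r dr dθ); the integrand becomes 8r^2sin(θ)^2 + 2, so

    ∬_D (curl F)_z dA = ∫_0^{2π} ∫_0^{7} (8r^2sin(θ)^2 + 2) · r dr dθ.

Inner (r from 0 to 7): 4802sin(θ)^2 + 49.
Outer (θ from 0 to 2π): 4900π.

Therefore ∮_C F · dr = 4900π.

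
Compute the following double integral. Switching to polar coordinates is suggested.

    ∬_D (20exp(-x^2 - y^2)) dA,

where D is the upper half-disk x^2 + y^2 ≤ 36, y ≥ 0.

The region D is 0 ≤ r ≤ 6, 0 ≤ θ ≤ π in polar coordinates, where x = r cos(θ), y = r sin(θ), and dA = r dr dθ.

Under the substitution, the integrand becomes 20exp(-r^2), so

    ∬_D (20exp(-x^2 - y^2)) dA = ∫_{0}^{π} ∫_{0}^{6} (20exp(-r^2)) · r dr dθ.

Inner integral (in r): ∫_{0}^{6} (20exp(-r^2)) · r dr = 10 - 10exp(-36).

Outer integral (in θ): ∫_{0}^{π} (10 - 10exp(-36)) dθ = -10π exp(-36) + 10π.

Therefore ∬_D (20exp(-x^2 - y^2)) dA = -10π exp(-36) + 10π.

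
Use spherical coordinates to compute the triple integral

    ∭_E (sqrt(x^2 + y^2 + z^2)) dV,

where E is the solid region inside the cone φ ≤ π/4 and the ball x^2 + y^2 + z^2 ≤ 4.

In spherical coordinates, x = ρ sin(φ) cos(θ), y = ρ sin(φ) sin(θ), z = ρ cos(φ), and dV = ρ^2 sin(φ) dρ dφ dθ.

The integrand becomes ρ, so

    ∭_E (sqrt(x^2 + y^2 + z^2)) dV = ∫_{0}^{2π} ∫_{0}^{π/4} ∫_{0}^{2} (ρ) · ρ^2 sin(φ) dρ dφ dθ.

Inner (ρ): 4sin(φ).
Middle (φ): 4 - 2sqrt(2).
Outer (θ): 4π (2 - sqrt(2)).

Therefore the triple integral equals 4π (2 - sqrt(2)).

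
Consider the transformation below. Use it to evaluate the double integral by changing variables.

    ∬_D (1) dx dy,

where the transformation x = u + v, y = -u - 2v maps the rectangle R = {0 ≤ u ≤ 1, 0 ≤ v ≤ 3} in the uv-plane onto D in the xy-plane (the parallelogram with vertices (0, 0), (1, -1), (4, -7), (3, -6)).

Compute the Jacobian determinant of (x, y) with respect to (u, v):

    ∂(x,y)/∂(u,v) = | 1  1 | = (1)(-2) - (1)(-1) = -1.
                   | -1  -2 |

Its absolute value is |J| = 1 (the area scaling factor).

Substituting x = u + v, y = -u - 2v into the integrand,

    1 → 1,

so the integral becomes

    ∬_R (1) · |J| du dv = ∫_0^1 ∫_0^3 (1) dv du.

Inner (v): 3.
Outer (u): 3.

Therefore ∬_D (1) dx dy = 3.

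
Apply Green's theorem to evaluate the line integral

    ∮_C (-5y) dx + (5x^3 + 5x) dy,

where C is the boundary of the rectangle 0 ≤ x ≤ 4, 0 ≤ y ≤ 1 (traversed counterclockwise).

Green's theorem converts the closed line integral into a double integral over the enclosed region D:

    ∮_C P dx + Q dy = ∬_D (∂Q/∂x - ∂P/∂y) dA.

Here P = -5y, Q = 5x^3 + 5x, so

    ∂Q/∂x = 15x^2 + 5,    ∂P/∂y = -5,
    ∂Q/∂x - ∂P/∂y = 15x^2 + 10.

D is the region 0 ≤ x ≤ 4, 0 ≤ y ≤ 1. Evaluating the double integral:

    ∬_D (15x^2 + 10) dA = ∫_0^{4} ∫_0^{1} (15x^2 + 10) dy dx.

Inner (y from 0 to 1): 15x^2 + 10.
Outer (x from 0 to 4): 360.

Therefore ∮_C P dx + Q dy = 360.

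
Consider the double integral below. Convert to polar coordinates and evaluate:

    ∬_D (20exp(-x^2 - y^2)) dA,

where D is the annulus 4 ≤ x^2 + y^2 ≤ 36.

The region D is 2 ≤ r ≤ 6, 0 ≤ θ ≤ 2π in polar coordinates, where x = r cos(θ), y = r sin(θ), and dA = r dr dθ.

Under the substitution, the integrand becomes 20exp(-r^2), so

    ∬_D (20exp(-x^2 - y^2)) dA = ∫_{0}^{2π} ∫_{2}^{6} (20exp(-r^2)) · r dr dθ.

Inner integral (in r): ∫_{2}^{6} (20exp(-r^2)) · r dr = -(10 - 10exp(32))exp(-36).

Outer integral (in θ): ∫_{0}^{2π} (-(10 - 10exp(32))exp(-36)) dθ = -20π (1 - exp(32))exp(-36).

Therefore ∬_D (20exp(-x^2 - y^2)) dA = -20π (1 - exp(32))exp(-36).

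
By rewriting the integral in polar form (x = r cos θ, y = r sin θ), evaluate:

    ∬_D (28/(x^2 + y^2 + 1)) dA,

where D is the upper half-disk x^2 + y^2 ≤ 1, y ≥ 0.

The region D is 0 ≤ r ≤ 1, 0 ≤ θ ≤ π in polar coordinates, where x = r cos(θ), y = r sin(θ), and dA = r dr dθ.

Under the substitution, the integrand becomes 28/(r^2 + 1), so

    ∬_D (28/(x^2 + y^2 + 1)) dA = ∫_{0}^{π} ∫_{0}^{1} (28/(r^2 + 1)) · r dr dθ.

Inner integral (in r): ∫_{0}^{1} (28/(r^2 + 1)) · r dr = log(16384).

Outer integral (in θ): ∫_{0}^{π} (log(16384)) dθ = log(16384^π).

Therefore ∬_D (28/(x^2 + y^2 + 1)) dA = log(16384^π).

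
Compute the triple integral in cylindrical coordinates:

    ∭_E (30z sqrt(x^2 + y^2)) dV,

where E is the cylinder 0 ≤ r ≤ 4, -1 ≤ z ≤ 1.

In cylindrical coordinates, x = r cos(θ), y = r sin(θ), z = z, and dV = r dr dθ dz.

The integrand becomes 30r z, so

    ∭_E (30z sqrt(x^2 + y^2)) dV = ∫_{0}^{2π} ∫_{0}^{4} ∫_{-1}^{1} (30r z) · r dz dr dθ.

Inner (z): 0.
Middle (r from 0 to 4): 0.
Outer (θ): 0.

Therefore the triple integral equals 0.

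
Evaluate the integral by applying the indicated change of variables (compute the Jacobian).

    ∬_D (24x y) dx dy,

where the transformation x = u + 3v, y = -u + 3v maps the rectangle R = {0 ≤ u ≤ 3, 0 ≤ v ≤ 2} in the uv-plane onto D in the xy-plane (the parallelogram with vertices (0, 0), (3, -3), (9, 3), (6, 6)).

Compute the Jacobian determinant of (x, y) with respect to (u, v):

    ∂(x,y)/∂(u,v) = | 1  3 | = (1)(3) - (3)(-1) = 6.
                   | -1  3 |

Its absolute value is |J| = 6 (the area scaling factor).

Substituting x = u + 3v, y = -u + 3v into the integrand,

    24x y → -24u^2 + 216v^2,

so the integral becomes

    ∬_R (-24u^2 + 216v^2) · |J| du dv = ∫_0^3 ∫_0^2 (-144u^2 + 1296v^2) dv du.

Inner (v): 3456 - 288u^2.
Outer (u): 7776.

Therefore ∬_D (24x y) dx dy = 7776.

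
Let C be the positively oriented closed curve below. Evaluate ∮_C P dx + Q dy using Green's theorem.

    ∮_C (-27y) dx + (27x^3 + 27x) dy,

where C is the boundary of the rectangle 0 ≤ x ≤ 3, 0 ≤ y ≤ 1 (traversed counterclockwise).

Green's theorem converts the closed line integral into a double integral over the enclosed region D:

    ∮_C P dx + Q dy = ∬_D (∂Q/∂x - ∂P/∂y) dA.

Here P = -27y, Q = 27x^3 + 27x, so

    ∂Q/∂x = 81x^2 + 27,    ∂P/∂y = -27,
    ∂Q/∂x - ∂P/∂y = 81x^2 + 54.

D is the region 0 ≤ x ≤ 3, 0 ≤ y ≤ 1. Evaluating the double integral:

    ∬_D (81x^2 + 54) dA = ∫_0^{3} ∫_0^{1} (81x^2 + 54) dy dx.

Inner (y from 0 to 1): 81x^2 + 54.
Outer (x from 0 to 3): 891.

Therefore ∮_C P dx + Q dy = 891.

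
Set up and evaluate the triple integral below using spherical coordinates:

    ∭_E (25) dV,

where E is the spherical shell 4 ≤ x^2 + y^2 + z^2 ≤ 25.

In spherical coordinates, x = ρ sin(φ) cos(θ), y = ρ sin(φ) sin(θ), z = ρ cos(φ), and dV = ρ^2 sin(φ) dρ dφ dθ.

The integrand becomes 25, so

    ∭_E (25) dV = ∫_{0}^{2π} ∫_{0}^{π} ∫_{2}^{5} (25) · ρ^2 sin(φ) dρ dφ dθ.

Inner (ρ): 975sin(φ).
Middle (φ): 1950.
Outer (θ): 3900π.

Therefore the triple integral equals 3900π.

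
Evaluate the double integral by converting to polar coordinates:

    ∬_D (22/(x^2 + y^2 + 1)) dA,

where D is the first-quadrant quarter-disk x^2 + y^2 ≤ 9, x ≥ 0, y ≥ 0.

The region D is 0 ≤ r ≤ 3, 0 ≤ θ ≤ π/2 in polar coordinates, where x = r cos(θ), y = r sin(θ), and dA = r dr dθ.

Under the substitution, the integrand becomes 22/(r^2 + 1), so

    ∬_D (22/(x^2 + y^2 + 1)) dA = ∫_{0}^{π/2} ∫_{0}^{3} (22/(r^2 + 1)) · r dr dθ.

Inner integral (in r): ∫_{0}^{3} (22/(r^2 + 1)) · r dr = log(100000000000).

Outer integral (in θ): ∫_{0}^{π/2} (log(100000000000)) dθ = log(100000000000^(π/2)).

Therefore ∬_D (22/(x^2 + y^2 + 1)) dA = log(100000000000^(π/2)).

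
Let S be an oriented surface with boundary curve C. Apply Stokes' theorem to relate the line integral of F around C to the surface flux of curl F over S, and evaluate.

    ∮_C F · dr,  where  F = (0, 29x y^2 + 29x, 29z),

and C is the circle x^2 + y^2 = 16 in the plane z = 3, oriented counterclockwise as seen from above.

Let S be the flat disk x^2 + y^2 ≤ 16 in the plane z = 3, with upward unit normal n̂ = ẑ. By Stokes' theorem,

    ∮_C F · dr = ∬_S (∇ × F) · n̂ dS = ∬_D (curl F)_z dA,

where D is the disk x^2 + y^2 ≤ 16.

Compute the curl of F = (0, 29x y^2 + 29x, 29z):
    (∇ × F)_x = ∂F_z/∂y - ∂F_y/∂z = 0,
    (∇ × F)_y = ∂F_x/∂z - ∂F_z/∂x = 0,
    (∇ × F)_z = ∂F_y/∂x - ∂F_x/∂y = 29y^2 + 29.

On z = 3, (curl F)_z = 29y^2 + 29.

Convert to polar (x = r cos θ, y = r sin θ, dA = r dr dθ); the integrand becomes 29r^2sin(θ)^2 + 29, so

    ∬_D (curl F)_z dA = ∫_0^{2π} ∫_0^{4} (29r^2sin(θ)^2 + 29) · r dr dθ.

Inner (r from 0 to 4): 1856sin(θ)^2 + 232.
Outer (θ from 0 to 2π): 2320π.

Therefore ∮_C F · dr = 2320π.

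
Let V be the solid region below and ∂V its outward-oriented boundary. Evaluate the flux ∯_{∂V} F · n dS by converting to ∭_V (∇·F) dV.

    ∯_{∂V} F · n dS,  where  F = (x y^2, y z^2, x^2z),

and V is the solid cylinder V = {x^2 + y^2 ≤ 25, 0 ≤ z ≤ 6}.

By the divergence theorem,

    ∯_{∂V} F · n dS = ∭_V (∇ · F) dV.

Compute the divergence:
    ∇ · F = ∂F_x/∂x + ∂F_y/∂y + ∂F_z/∂z = y^2 + z^2 + x^2 = x^2 + y^2 + z^2.

In cylindrical coordinates, x = r cos(θ), y = r sin(θ), z = z, dV = r dr dθ dz, with 0 ≤ r ≤ 5, 0 ≤ θ ≤ 2π, 0 ≤ z ≤ 6.

The integrand, after substitution and multiplying by the volume element, becomes (r^2 + z^2) · r, so

    ∭_V (∇·F) dV = ∫_0^{2π} ∫_0^{5} ∫_0^{6} (r^2 + z^2) · r dz dr dθ.

Inner (z from 0 to 6): 6r (r^2 + 12).
Middle (r from 0 to 5): 3675/2.
Outer (θ from 0 to 2π): 3675π.

Therefore ∯_{∂V} F · n dS = 3675π.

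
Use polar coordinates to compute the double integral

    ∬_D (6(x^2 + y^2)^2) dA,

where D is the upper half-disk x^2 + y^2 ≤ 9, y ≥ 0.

The region D is 0 ≤ r ≤ 3, 0 ≤ θ ≤ π in polar coordinates, where x = r cos(θ), y = r sin(θ), and dA = r dr dθ.

Under the substitution, the integrand becomes 6r^4, so

    ∬_D (6(x^2 + y^2)^2) dA = ∫_{0}^{π} ∫_{0}^{3} (6r^4) · r dr dθ.

Inner integral (in r): ∫_{0}^{3} (6r^4) · r dr = 729.

Outer integral (in θ): ∫_{0}^{π} (729) dθ = 729π.

Therefore ∬_D (6(x^2 + y^2)^2) dA = 729π.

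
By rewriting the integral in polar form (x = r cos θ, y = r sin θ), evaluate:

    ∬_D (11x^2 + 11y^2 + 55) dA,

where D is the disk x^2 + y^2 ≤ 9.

The region D is 0 ≤ r ≤ 3, 0 ≤ θ ≤ 2π in polar coordinates, where x = r cos(θ), y = r sin(θ), and dA = r dr dθ.

Under the substitution, the integrand becomes 11r^2 + 55, so

    ∬_D (11x^2 + 11y^2 + 55) dA = ∫_{0}^{2π} ∫_{0}^{3} (11r^2 + 55) · r dr dθ.

Inner integral (in r): ∫_{0}^{3} (11r^2 + 55) · r dr = 1881/4.

Outer integral (in θ): ∫_{0}^{2π} (1881/4) dθ = 1881π/2.

Therefore ∬_D (11x^2 + 11y^2 + 55) dA = 1881π/2.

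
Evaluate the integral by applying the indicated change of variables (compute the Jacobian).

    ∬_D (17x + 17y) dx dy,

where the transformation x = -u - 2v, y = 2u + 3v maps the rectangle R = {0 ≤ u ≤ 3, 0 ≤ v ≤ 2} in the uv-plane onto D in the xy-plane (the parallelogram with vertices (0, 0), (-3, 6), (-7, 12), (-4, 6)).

Compute the Jacobian determinant of (x, y) with respect to (u, v):

    ∂(x,y)/∂(u,v) = | -1  -2 | = (-1)(3) - (-2)(2) = 1.
                   | 2  3 |

Its absolute value is |J| = 1 (the area scaling factor).

Substituting x = -u - 2v, y = 2u + 3v into the integrand,

    17x + 17y → 17u + 17v,

so the integral becomes

    ∬_R (17u + 17v) · |J| du dv = ∫_0^3 ∫_0^2 (17u + 17v) dv du.

Inner (v): 34u + 34.
Outer (u): 255.

Therefore ∬_D (17x + 17y) dx dy = 255.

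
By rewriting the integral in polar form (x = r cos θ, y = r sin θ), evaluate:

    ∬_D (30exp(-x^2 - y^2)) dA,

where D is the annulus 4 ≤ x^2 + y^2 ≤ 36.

The region D is 2 ≤ r ≤ 6, 0 ≤ θ ≤ 2π in polar coordinates, where x = r cos(θ), y = r sin(θ), and dA = r dr dθ.

Under the substitution, the integrand becomes 30exp(-r^2), so

    ∬_D (30exp(-x^2 - y^2)) dA = ∫_{0}^{2π} ∫_{2}^{6} (30exp(-r^2)) · r dr dθ.

Inner integral (in r): ∫_{2}^{6} (30exp(-r^2)) · r dr = -(15 - 15exp(32))exp(-36).

Outer integral (in θ): ∫_{0}^{2π} (-(15 - 15exp(32))exp(-36)) dθ = -30π (1 - exp(32))exp(-36).

Therefore ∬_D (30exp(-x^2 - y^2)) dA = -30π (1 - exp(32))exp(-36).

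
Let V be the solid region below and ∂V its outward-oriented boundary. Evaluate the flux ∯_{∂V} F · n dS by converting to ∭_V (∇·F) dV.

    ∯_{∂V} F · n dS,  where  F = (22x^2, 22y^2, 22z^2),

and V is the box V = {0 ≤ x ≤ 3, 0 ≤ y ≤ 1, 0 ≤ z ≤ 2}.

By the divergence theorem,

    ∯_{∂V} F · n dS = ∭_V (∇ · F) dV.

Compute the divergence:
    ∇ · F = ∂F_x/∂x + ∂F_y/∂y + ∂F_z/∂z = 44x + 44y + 44z.

V is a rectangular box, so dV = dx dy dz with 0 ≤ x ≤ 3, 0 ≤ y ≤ 1, 0 ≤ z ≤ 2.

Integrate (44x + 44y + 44z) over V as an iterated integral:

    ∭_V (∇·F) dV = ∫_0^{3} ∫_0^{1} ∫_0^{2} (44x + 44y + 44z) dz dy dx.

Inner (z from 0 to 2): 88x + 88y + 88.
Middle (y from 0 to 1): 88x + 132.
Outer (x from 0 to 3): 792.

Therefore ∯_{∂V} F · n dS = 792.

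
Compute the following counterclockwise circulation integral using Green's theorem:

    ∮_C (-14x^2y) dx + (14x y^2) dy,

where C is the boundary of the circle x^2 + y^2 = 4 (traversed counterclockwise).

Green's theorem converts the closed line integral into a double integral over the enclosed region D:

    ∮_C P dx + Q dy = ∬_D (∂Q/∂x - ∂P/∂y) dA.

Here P = -14x^2y, Q = 14x y^2, so

    ∂Q/∂x = 14y^2,    ∂P/∂y = -14x^2,
    ∂Q/∂x - ∂P/∂y = 14x^2 + 14y^2.

D is the region x^2 + y^2 ≤ 4. Evaluating the double integral:

In polar coordinates (x = r cos θ, y = r sin θ, dA = r dr dθ) the integrand becomes 14r^2, so

    ∬_D (14x^2 + 14y^2) dA = ∫_0^{2π} ∫_0^{2} (14r^2) · r dr dθ.

Inner (r from 0 to 2): 56.
Outer (θ from 0 to 2π): 112π.

Therefore ∮_C P dx + Q dy = 112π.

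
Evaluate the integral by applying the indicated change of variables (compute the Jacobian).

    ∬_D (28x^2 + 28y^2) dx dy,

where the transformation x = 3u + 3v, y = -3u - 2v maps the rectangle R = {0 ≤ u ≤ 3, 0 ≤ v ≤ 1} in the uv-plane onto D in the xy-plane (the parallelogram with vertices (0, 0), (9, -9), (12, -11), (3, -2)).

Compute the Jacobian determinant of (x, y) with respect to (u, v):

    ∂(x,y)/∂(u,v) = | 3  3 | = (3)(-2) - (3)(-3) = 3.
                   | -3  -2 |

Its absolute value is |J| = 3 (the area scaling factor).

Substituting x = 3u + 3v, y = -3u - 2v into the integrand,

    28x^2 + 28y^2 → 504u^2 + 840u v + 364v^2,

so the integral becomes

    ∬_R (504u^2 + 840u v + 364v^2) · |J| du dv = ∫_0^3 ∫_0^1 (1512u^2 + 2520u v + 1092v^2) dv du.

Inner (v): 1512u^2 + 1260u + 364.
Outer (u): 20370.

Therefore ∬_D (28x^2 + 28y^2) dx dy = 20370.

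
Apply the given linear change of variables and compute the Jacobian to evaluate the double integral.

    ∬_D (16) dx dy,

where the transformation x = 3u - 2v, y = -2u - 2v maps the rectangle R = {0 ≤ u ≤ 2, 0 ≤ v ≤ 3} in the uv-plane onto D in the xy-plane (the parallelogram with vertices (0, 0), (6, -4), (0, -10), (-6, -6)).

Compute the Jacobian determinant of (x, y) with respect to (u, v):

    ∂(x,y)/∂(u,v) = | 3  -2 | = (3)(-2) - (-2)(-2) = -10.
                   | -2  -2 |

Its absolute value is |J| = 10 (the area scaling factor).

Substituting x = 3u - 2v, y = -2u - 2v into the integrand,

    16 → 16,

so the integral becomes

    ∬_R (16) · |J| du dv = ∫_0^2 ∫_0^3 (160) dv du.

Inner (v): 480.
Outer (u): 960.

Therefore ∬_D (16) dx dy = 960.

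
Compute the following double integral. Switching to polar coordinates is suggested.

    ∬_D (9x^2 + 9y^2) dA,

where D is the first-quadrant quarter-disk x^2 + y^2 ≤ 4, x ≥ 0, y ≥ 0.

The region D is 0 ≤ r ≤ 2, 0 ≤ θ ≤ π/2 in polar coordinates, where x = r cos(θ), y = r sin(θ), and dA = r dr dθ.

Under the substitution, the integrand becomes 9r^2, so

    ∬_D (9x^2 + 9y^2) dA = ∫_{0}^{π/2} ∫_{0}^{2} (9r^2) · r dr dθ.

Inner integral (in r): ∫_{0}^{2} (9r^2) · r dr = 36.

Outer integral (in θ): ∫_{0}^{π/2} (36) dθ = 18π.

Therefore ∬_D (9x^2 + 9y^2) dA = 18π.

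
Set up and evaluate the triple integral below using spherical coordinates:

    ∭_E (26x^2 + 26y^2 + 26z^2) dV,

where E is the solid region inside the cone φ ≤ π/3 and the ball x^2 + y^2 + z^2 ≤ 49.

In spherical coordinates, x = ρ sin(φ) cos(θ), y = ρ sin(φ) sin(θ), z = ρ cos(φ), and dV = ρ^2 sin(φ) dρ dφ dθ.

The integrand becomes 26ρ^2, so

    ∭_E (26x^2 + 26y^2 + 26z^2) dV = ∫_{0}^{2π} ∫_{0}^{π/3} ∫_{0}^{7} (26ρ^2) · ρ^2 sin(φ) dρ dφ dθ.

Inner (ρ): 436982sin(φ)/5.
Middle (φ): 218491/5.
Outer (θ): 436982π/5.

Therefore the triple integral equals 436982π/5.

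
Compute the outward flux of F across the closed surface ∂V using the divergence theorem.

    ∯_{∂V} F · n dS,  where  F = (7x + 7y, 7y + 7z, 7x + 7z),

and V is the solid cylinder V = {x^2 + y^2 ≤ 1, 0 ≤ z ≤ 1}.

By the divergence theorem,

    ∯_{∂V} F · n dS = ∭_V (∇ · F) dV.

Compute the divergence:
    ∇ · F = ∂F_x/∂x + ∂F_y/∂y + ∂F_z/∂z = 7 + 7 + 7 = 21.

In cylindrical coordinates, x = r cos(θ), y = r sin(θ), z = z, dV = r dr dθ dz, with 0 ≤ r ≤ 1, 0 ≤ θ ≤ 2π, 0 ≤ z ≤ 1.

The integrand, after substitution and multiplying by the volume element, becomes (21) · r, so

    ∭_V (∇·F) dV = ∫_0^{2π} ∫_0^{1} ∫_0^{1} (21) · r dz dr dθ.

Inner (z from 0 to 1): 21r.
Middle (r from 0 to 1): 21/2.
Outer (θ from 0 to 2π): 21π.

Therefore ∯_{∂V} F · n dS = 21π.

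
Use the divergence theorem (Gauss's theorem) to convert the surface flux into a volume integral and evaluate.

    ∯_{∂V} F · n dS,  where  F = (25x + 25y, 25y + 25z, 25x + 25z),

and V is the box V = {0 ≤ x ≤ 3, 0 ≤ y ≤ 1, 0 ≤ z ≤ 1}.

By the divergence theorem,

    ∯_{∂V} F · n dS = ∭_V (∇ · F) dV.

Compute the divergence:
    ∇ · F = ∂F_x/∂x + ∂F_y/∂y + ∂F_z/∂z = 25 + 25 + 25 = 75.

V is a rectangular box, so dV = dx dy dz with 0 ≤ x ≤ 3, 0 ≤ y ≤ 1, 0 ≤ z ≤ 1.

Integrate (75) over V as an iterated integral:

    ∭_V (∇·F) dV = ∫_0^{3} ∫_0^{1} ∫_0^{1} (75) dz dy dx.

Inner (z from 0 to 1): 75.
Middle (y from 0 to 1): 75.
Outer (x from 0 to 3): 225.

Therefore ∯_{∂V} F · n dS = 225.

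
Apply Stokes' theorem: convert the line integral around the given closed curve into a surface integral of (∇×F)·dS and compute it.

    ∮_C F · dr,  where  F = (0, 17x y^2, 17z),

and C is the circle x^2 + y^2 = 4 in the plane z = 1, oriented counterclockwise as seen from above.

Let S be the flat disk x^2 + y^2 ≤ 4 in the plane z = 1, with upward unit normal n̂ = ẑ. By Stokes' theorem,

    ∮_C F · dr = ∬_S (∇ × F) · n̂ dS = ∬_D (curl F)_z dA,

where D is the disk x^2 + y^2 ≤ 4.

Compute the curl of F = (0, 17x y^2, 17z):
    (∇ × F)_x = ∂F_z/∂y - ∂F_y/∂z = 0,
    (∇ × F)_y = ∂F_x/∂z - ∂F_z/∂x = 0,
    (∇ × F)_z = ∂F_y/∂x - ∂F_x/∂y = 17y^2.

On z = 1, (curl F)_z = 17y^2.

Convert to polar (x = r cos θ, y = r sin θ, dA = r dr dθ); the integrand becomes 17r^2sin(θ)^2, so

    ∬_D (curl F)_z dA = ∫_0^{2π} ∫_0^{2} (17r^2sin(θ)^2) · r dr dθ.

Inner (r from 0 to 2): 68sin(θ)^2.
Outer (θ from 0 to 2π): 68π.

Therefore ∮_C F · dr = 68π.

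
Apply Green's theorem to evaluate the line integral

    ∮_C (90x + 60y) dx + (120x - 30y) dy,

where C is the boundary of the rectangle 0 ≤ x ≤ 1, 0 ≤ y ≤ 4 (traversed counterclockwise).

Green's theorem converts the closed line integral into a double integral over the enclosed region D:

    ∮_C P dx + Q dy = ∬_D (∂Q/∂x - ∂P/∂y) dA.

Here P = 90x + 60y, Q = 120x - 30y, so

    ∂Q/∂x = 120,    ∂P/∂y = 60,
    ∂Q/∂x - ∂P/∂y = 60.

D is the region 0 ≤ x ≤ 1, 0 ≤ y ≤ 4. Evaluating the double integral:

    ∬_D (60) dA = ∫_0^{1} ∫_0^{4} (60) dy dx.

Inner (y from 0 to 4): 240.
Outer (x from 0 to 1): 240.

Therefore ∮_C P dx + Q dy = 240.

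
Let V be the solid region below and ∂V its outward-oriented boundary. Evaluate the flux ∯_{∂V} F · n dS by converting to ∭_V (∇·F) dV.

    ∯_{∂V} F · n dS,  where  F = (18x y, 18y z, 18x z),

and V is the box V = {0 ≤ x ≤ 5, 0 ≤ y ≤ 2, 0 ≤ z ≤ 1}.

By the divergence theorem,

    ∯_{∂V} F · n dS = ∭_V (∇ · F) dV.

Compute the divergence:
    ∇ · F = ∂F_x/∂x + ∂F_y/∂y + ∂F_z/∂z = 18y + 18z + 18x = 18x + 18y + 18z.

V is a rectangular box, so dV = dx dy dz with 0 ≤ x ≤ 5, 0 ≤ y ≤ 2, 0 ≤ z ≤ 1.

Integrate (18x + 18y + 18z) over V as an iterated integral:

    ∭_V (∇·F) dV = ∫_0^{5} ∫_0^{2} ∫_0^{1} (18x + 18y + 18z) dz dy dx.

Inner (z from 0 to 1): 18x + 18y + 9.
Middle (y from 0 to 2): 36x + 54.
Outer (x from 0 to 5): 720.

Therefore ∯_{∂V} F · n dS = 720.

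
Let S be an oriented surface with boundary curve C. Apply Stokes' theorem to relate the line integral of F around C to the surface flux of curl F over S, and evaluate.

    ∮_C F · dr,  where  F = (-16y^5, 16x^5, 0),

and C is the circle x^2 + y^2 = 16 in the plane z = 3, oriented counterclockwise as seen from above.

Let S be the flat disk x^2 + y^2 ≤ 16 in the plane z = 3, with upward unit normal n̂ = ẑ. By Stokes' theorem,

    ∮_C F · dr = ∬_S (∇ × F) · n̂ dS = ∬_D (curl F)_z dA,

where D is the disk x^2 + y^2 ≤ 16.

Compute the curl of F = (-16y^5, 16x^5, 0):
    (∇ × F)_x = ∂F_z/∂y - ∂F_y/∂z = 0,
    (∇ × F)_y = ∂F_x/∂z - ∂F_z/∂x = 0,
    (∇ × F)_z = ∂F_y/∂x - ∂F_x/∂y = 80x^4 + 80y^4.

On z = 3, (curl F)_z = 80x^4 + 80y^4.

Convert to polar (x = r cos θ, y = r sin θ, dA = r dr dθ); the integrand becomes 80r^4(sin(θ)^4 + cos(θ)^4), so

    ∬_D (curl F)_z dA = ∫_0^{2π} ∫_0^{4} (80r^4(sin(θ)^4 + cos(θ)^4)) · r dr dθ.

Inner (r from 0 to 4): 163840sin(θ)^4/3 + 163840cos(θ)^4/3.
Outer (θ from 0 to 2π): 81920π.

Therefore ∮_C F · dr = 81920π.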